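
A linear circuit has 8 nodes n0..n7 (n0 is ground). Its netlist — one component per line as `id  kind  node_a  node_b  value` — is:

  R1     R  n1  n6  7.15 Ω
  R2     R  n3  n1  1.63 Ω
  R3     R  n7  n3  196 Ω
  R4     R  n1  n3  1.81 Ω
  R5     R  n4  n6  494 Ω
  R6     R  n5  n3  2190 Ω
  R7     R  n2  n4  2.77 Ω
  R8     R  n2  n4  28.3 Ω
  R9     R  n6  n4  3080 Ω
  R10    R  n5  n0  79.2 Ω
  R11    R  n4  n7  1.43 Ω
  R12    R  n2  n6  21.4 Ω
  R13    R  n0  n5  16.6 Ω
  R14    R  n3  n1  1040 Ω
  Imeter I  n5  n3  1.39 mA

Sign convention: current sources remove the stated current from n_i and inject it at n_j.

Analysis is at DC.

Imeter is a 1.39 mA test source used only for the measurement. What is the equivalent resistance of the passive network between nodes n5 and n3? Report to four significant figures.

R_eq = 2190. Ω

Apply KCL at each of the 7 non-ground nodes and solve the resulting linear system.
Node n1: branches {R1, R2, R4, R14} → V_1 = 3.044
Node n2: branches {R7, R8, R12} → V_2 = 3.044
Node n3: branches {R2, R3, R4, R6, R14, Imeter} → V_3 = 3.044
Node n4: branches {R5, R7, R8, R9, R11} → V_4 = 3.044
Node n5: branches {R6, R10, R13, Imeter} → V_5 = 0.000
Node n6: branches {R1, R5, R9, R12} → V_6 = 3.044
Node n7: branches {R3, R11} → V_7 = 3.044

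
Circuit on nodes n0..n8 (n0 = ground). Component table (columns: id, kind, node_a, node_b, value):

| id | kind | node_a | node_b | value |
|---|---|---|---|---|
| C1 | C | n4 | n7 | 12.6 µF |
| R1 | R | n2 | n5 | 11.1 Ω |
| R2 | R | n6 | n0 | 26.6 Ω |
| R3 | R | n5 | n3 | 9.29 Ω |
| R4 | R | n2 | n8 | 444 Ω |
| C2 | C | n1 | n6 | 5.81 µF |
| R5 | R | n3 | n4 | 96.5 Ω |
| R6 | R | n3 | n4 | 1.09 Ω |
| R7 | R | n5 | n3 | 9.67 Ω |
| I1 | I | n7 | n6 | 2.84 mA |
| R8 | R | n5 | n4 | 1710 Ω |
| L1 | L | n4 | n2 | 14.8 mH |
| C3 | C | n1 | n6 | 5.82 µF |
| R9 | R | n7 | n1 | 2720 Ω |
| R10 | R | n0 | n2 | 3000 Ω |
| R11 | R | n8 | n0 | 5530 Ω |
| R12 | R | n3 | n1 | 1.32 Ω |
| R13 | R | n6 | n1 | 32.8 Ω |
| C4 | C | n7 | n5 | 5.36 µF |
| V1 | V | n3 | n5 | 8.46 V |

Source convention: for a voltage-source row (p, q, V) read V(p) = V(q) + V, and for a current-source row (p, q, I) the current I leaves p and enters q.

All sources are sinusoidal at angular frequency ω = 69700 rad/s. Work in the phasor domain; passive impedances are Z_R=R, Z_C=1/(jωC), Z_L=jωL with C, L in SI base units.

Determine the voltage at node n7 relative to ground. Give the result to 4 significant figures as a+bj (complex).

MNA unknowns: 8 node voltages V₁..V_8 plus 1 source current (V1)
C1: Y=0.000+0.8782j on G[4,7]
R1: Y=0.09009+0.000j on G[2,5]
R2: Y=0.03759+0.000j on G[6,0]
R3: Y=0.1076+0.000j on G[5,3]
R4: Y=0.002252+0.000j on G[2,8]
C2: Y=0.000+0.4050j on G[1,6]
R5: Y=0.01036+0.000j on G[3,4]
R6: Y=0.9174+0.000j on G[3,4]
R7: Y=0.1034+0.000j on G[5,3]
I1: z[7]−=0.00284, z[6]+=0.00284
R8: Y=0.0005848+0.000j on G[5,4]
L1: Y=0.000-0.0009694j on G[4,2]
C3: Y=0.000+0.4057j on G[1,6]
R9: Y=0.0003676+0.000j on G[7,1]
R10: Y=0.0003333+0.000j on G[0,2]
R11: Y=0.0001808+0.000j on G[8,0]
R12: Y=0.7576+0.000j on G[3,1]
R13: Y=0.03049+0.000j on G[6,1]
C4: Y=0.000+0.3736j on G[7,5]
V1: row V3−V5=8.46, i_V1 at 3,5
solve → V1=0.1110-0.0005236j, V2=-8.322-0.08330j, V3=0.1142+0.0002804j, V4=-0.5122-2.203j, V5=-8.346+0.0002804j, V6=0.1108+0.001109j, V7=-2.850-1.544j, V8=-7.704-0.07711j
aux → i_V1=-2.369-2.045j

-2.850-1.544j V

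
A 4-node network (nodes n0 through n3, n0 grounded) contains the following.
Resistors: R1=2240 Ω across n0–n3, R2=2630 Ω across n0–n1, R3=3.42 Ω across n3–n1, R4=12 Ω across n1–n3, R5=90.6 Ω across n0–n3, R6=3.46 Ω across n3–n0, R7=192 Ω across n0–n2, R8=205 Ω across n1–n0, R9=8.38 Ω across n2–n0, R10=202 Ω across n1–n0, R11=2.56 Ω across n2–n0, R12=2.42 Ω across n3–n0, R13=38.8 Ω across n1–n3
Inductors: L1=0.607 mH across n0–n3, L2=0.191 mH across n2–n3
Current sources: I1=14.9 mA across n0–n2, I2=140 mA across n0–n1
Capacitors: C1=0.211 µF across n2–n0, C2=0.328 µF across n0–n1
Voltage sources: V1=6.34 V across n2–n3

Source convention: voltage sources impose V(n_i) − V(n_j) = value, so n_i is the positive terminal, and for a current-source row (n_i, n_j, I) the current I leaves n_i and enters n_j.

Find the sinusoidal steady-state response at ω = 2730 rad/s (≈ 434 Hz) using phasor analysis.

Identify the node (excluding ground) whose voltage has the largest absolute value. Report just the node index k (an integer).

2

MNA unknowns: 3 node voltages V₁..V_3 plus 1 source current (V1)
R1: Y=0.0004464+0.000j on G[0,3]
R2: Y=0.0003802+0.000j on G[0,1]
R3: Y=0.2924+0.000j on G[3,1]
R4: Y=0.08333+0.000j on G[1,3]
R5: Y=0.01104+0.000j on G[0,3]
R6: Y=0.2890+0.000j on G[3,0]
L1: Y=0.000-0.6035j on G[0,3]
I1: z[0]−=0.0149, z[2]+=0.0149
R7: Y=0.005208+0.000j on G[0,2]
R8: Y=0.004878+0.000j on G[1,0]
R9: Y=0.1193+0.000j on G[2,0]
R10: Y=0.004950+0.000j on G[1,0]
C1: Y=0.000+0.0005760j on G[2,0]
R11: Y=0.3906+0.000j on G[2,0]
C2: Y=0.000+0.0008954j on G[0,1]
R12: Y=0.4132+0.000j on G[3,0]
R13: Y=0.02577+0.000j on G[1,3]
L2: Y=0.000-1.918j on G[2,3]
I2: z[0]−=0.14, z[1]+=0.14
V1: row V2−V3=6.34, i_V1 at 2,3
solve → V1=-1.644-0.9628j, V2=4.307-0.9910j, V3=-2.033-0.9910j
aux → i_V1=-2.205+12.67j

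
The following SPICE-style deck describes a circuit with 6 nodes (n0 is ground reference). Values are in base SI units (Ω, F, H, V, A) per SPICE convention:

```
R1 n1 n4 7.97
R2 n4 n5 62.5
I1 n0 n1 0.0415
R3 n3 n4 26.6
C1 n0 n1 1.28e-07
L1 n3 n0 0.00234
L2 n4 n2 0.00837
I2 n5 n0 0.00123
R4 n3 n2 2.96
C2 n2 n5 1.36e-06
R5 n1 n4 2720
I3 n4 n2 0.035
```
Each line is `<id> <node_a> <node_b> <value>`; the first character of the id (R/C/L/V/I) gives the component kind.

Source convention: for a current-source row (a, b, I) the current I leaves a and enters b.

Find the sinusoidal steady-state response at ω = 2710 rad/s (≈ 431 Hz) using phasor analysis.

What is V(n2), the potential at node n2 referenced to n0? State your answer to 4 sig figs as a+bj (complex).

Element admittances at ω=2710 rad/s:
  Y(R1) = 0.1255+0.000j S between n1,n4
  Y(R2) = 0.01600+0.000j S between n4,n5
  I1: injects 0.0415 A into n1 (from n0)
  Y(R3) = 0.03759+0.000j S between n3,n4
  Y(C1) = 0.000+0.0003469j S between n0,n1
  Y(L1) = 0.000-0.1577j S between n3,n0
  Y(L2) = 0.000-0.04409j S between n4,n2
  I2: injects 0.00123 A into n0 (from n5)
  Y(R4) = 0.3378+0.000j S between n3,n2
  Y(C2) = 0.000+0.003686j S between n2,n5
  Y(R5) = 0.0003676+0.000j S between n1,n4
  I3: injects 0.035 A into n2 (from n4)
Assemble and solve the 5×5 MNA system:
  V(n1)=0.4526+0.2735j  V(n2)=0.1070+0.2534j  V(n3)=0.0009955+0.2560j  V(n4)=0.1220+0.2747j  V(n5)=0.05293+0.2872j

0.1070+0.2534j V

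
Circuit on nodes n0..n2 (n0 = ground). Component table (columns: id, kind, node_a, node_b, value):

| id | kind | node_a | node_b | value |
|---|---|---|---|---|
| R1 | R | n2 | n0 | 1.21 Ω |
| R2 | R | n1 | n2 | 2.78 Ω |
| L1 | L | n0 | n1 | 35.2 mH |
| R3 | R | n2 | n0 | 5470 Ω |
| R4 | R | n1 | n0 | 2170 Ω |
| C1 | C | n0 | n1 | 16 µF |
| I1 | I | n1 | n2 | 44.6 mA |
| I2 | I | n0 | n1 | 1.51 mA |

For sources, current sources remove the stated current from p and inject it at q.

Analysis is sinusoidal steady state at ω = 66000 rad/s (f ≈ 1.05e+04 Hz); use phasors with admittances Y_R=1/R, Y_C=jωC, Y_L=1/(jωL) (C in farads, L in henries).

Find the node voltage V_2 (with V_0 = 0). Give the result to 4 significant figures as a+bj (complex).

Element admittances at ω=66000 rad/s:
  Y(R1) = 0.8264+0.000j S between n2,n0
  Y(R2) = 0.3597+0.000j S between n1,n2
  Y(L1) = 0.000-0.0004304j S between n0,n1
  Y(R3) = 0.0001828+0.000j S between n2,n0
  Y(R4) = 0.0004608+0.000j S between n1,n0
  Y(C1) = 0.000+1.056j S between n0,n1
  I1: injects 0.0446 A into n2 (from n1)
  I2: injects 0.00151 A into n1 (from n0)
Assemble and solve the 2×2 MNA system:
  V(n1)=-0.006306+0.02651j  V(n2)=0.03568+0.008038j

0.03568+0.008038j V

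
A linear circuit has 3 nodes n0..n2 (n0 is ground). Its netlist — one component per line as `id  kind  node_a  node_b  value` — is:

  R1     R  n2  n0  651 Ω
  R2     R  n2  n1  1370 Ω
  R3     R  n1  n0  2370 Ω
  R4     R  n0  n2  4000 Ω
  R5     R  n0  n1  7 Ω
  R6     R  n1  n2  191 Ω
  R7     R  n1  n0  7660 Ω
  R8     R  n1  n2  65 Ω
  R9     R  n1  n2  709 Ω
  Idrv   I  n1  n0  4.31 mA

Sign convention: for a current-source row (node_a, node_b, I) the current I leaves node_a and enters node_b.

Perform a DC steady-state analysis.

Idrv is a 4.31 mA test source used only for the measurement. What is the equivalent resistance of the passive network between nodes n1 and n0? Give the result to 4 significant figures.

R_eq = 6.893 Ω

MNA unknowns: 2 node voltages V₁..V_2
R1: Y=0.001536 on G[2,0]
R2: Y=0.0007299 on G[2,1]
R3: Y=0.0004219 on G[1,0]
R4: Y=0.0002500 on G[0,2]
R5: Y=0.1429 on G[0,1]
R6: Y=0.005236 on G[1,2]
R7: Y=0.0001305 on G[1,0]
R8: Y=0.01538 on G[1,2]
R9: Y=0.001410 on G[1,2]
Idrv: z[1]−=0.00431, z[0]+=0.00431
solve → V1=-0.02971, V2=-0.02755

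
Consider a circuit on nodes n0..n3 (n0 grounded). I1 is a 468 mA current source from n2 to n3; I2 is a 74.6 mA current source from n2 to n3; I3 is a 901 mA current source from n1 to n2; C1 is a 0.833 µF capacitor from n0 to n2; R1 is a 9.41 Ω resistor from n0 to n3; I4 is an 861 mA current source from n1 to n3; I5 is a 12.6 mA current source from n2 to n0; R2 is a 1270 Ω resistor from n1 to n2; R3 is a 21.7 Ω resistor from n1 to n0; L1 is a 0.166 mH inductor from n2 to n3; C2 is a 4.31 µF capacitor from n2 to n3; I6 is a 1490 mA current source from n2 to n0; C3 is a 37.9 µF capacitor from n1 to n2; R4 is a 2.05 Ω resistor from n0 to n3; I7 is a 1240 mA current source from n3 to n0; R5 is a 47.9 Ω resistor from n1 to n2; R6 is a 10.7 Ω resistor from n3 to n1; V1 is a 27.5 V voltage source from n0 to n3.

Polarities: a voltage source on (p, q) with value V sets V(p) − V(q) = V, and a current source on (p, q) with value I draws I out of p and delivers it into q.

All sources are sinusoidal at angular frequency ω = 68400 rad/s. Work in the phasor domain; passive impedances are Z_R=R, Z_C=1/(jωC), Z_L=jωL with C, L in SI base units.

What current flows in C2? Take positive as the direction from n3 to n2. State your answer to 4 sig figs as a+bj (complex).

Apply KCL at each of the 3 non-ground nodes and solve the resulting linear system.
Node n1: branches {I3, I4, R2, R3, C3, R5, R6} → V_1 = -25.85+7.363j
Node n2: branches {I1, I2, I3, C1, I5, R2, L1, C2, I6, C3, R5} → V_2 = -25.45+7.086j
Node n3: branches {I1, I2, R1, I4, L1, C2, R4, I7, R6, V1} → V_3 = -27.50+0.000j
Source currents: i(V1)=-15.19-1.111j

2.089-0.6031j A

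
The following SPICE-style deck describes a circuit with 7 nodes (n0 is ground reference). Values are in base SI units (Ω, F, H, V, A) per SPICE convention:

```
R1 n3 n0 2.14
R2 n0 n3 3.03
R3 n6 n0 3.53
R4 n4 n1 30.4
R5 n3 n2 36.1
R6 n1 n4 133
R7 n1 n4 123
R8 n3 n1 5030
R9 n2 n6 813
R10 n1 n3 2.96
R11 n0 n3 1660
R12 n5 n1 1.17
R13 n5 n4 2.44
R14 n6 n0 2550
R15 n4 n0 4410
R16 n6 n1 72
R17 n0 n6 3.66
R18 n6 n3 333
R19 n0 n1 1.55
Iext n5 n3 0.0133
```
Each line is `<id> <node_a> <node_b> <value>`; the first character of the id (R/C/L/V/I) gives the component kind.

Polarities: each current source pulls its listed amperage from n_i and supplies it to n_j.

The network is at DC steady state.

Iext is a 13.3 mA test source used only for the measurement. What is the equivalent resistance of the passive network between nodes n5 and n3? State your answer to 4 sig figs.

Apply KCL at each of the 6 non-ground nodes and solve the resulting linear system.
Node n1: branches {R4, R6, R7, R8, R10, R12, R16, R19} → V_1 = -0.01043
Node n2: branches {R5, R9} → V_2 = 0.008200
Node n3: branches {R1, R2, R5, R8, R10, R11, R18, Iext} → V_3 = 0.008572
Node n4: branches {R4, R6, R7, R13, R15} → V_4 = -0.02365
Node n5: branches {R12, R13, Iext} → V_5 = -0.02523
Node n6: branches {R3, R9, R14, R16, R17, R18} → V_6 = -0.0001896

R_eq = 2.542 Ω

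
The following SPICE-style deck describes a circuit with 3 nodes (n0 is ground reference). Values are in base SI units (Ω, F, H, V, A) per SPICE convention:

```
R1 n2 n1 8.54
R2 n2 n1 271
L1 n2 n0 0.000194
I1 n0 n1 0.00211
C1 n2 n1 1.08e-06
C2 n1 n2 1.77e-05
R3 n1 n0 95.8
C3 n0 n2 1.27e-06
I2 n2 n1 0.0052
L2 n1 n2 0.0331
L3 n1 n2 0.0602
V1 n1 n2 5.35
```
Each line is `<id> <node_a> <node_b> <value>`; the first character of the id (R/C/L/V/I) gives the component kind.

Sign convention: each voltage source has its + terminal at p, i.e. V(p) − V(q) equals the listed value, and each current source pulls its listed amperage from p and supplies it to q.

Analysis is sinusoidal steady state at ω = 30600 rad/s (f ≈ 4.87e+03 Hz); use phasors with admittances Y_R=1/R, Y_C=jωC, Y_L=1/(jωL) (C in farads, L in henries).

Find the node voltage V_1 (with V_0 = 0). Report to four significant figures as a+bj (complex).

5.317-0.4120j V

MNA unknowns: 2 node voltages V₁..V_2 plus 1 source current (V1)
R1: Y=0.1171+0.000j on G[2,1]
R2: Y=0.003690+0.000j on G[2,1]
L1: Y=0.000-0.1685j on G[2,0]
I1: z[0]−=0.00211, z[1]+=0.00211
C1: Y=0.000+0.03305j on G[2,1]
C2: Y=0.000+0.5416j on G[1,2]
R3: Y=0.01044+0.000j on G[1,0]
C3: Y=0.000+0.03886j on G[0,2]
I2: z[2]−=0.0052, z[1]+=0.0052
L2: Y=0.000-0.0009873j on G[1,2]
L3: Y=0.000-0.0005429j on G[1,2]
V1: row V1−V2=5.35, i_V1 at 1,2
solve → V1=5.317-0.4120j, V2=-0.03319-0.4120j
aux → i_V1=-0.6944-3.062j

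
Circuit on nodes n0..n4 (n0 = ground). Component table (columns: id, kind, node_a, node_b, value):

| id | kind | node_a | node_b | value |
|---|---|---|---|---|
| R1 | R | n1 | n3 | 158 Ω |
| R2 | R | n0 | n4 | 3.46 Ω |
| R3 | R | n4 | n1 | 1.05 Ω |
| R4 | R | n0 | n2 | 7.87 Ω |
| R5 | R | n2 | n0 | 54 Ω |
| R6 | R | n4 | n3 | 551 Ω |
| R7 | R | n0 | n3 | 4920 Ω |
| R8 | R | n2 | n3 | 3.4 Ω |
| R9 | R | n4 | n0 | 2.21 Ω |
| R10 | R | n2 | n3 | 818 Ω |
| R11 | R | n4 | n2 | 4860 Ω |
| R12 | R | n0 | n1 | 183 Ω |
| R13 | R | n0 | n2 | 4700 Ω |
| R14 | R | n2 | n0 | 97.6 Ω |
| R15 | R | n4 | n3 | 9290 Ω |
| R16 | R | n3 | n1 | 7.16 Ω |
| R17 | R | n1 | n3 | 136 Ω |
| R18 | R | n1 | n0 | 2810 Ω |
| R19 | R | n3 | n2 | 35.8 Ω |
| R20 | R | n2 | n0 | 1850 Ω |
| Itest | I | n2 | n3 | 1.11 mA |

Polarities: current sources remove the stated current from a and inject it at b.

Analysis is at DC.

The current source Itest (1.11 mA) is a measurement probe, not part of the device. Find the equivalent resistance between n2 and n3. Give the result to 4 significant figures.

Element admittances at DC:
  Y(R1) = 0.006329 S between n1,n3
  Y(R2) = 0.2890 S between n0,n4
  Y(R3) = 0.9524 S between n4,n1
  Y(R4) = 0.1271 S between n0,n2
  Y(R5) = 0.01852 S between n2,n0
  Y(R6) = 0.001815 S between n4,n3
  Y(R7) = 0.0002033 S between n0,n3
  Y(R8) = 0.2941 S between n2,n3
  Y(R9) = 0.4525 S between n4,n0
  Y(R10) = 0.001222 S between n2,n3
  Y(R11) = 0.0002058 S between n4,n2
  Y(R12) = 0.005464 S between n0,n1
  Y(R13) = 0.0002128 S between n0,n2
  Y(R14) = 0.01025 S between n2,n0
  Y(R15) = 0.0001076 S between n4,n3
  Y(R16) = 0.1397 S between n3,n1
  Y(R17) = 0.007353 S between n1,n3
  Y(R18) = 0.0003559 S between n1,n0
  Y(R19) = 0.02793 S between n3,n2
  Y(R20) = 0.0005405 S between n2,n0
  Itest: injects 0.00111 A into n3 (from n2)
Assemble and solve the 4×4 MNA system:
  V(n1)=0.0004416  V(n2)=-0.001201  V(n3)=0.001650  V(n4)=0.0002497

R_eq = 2.568 Ω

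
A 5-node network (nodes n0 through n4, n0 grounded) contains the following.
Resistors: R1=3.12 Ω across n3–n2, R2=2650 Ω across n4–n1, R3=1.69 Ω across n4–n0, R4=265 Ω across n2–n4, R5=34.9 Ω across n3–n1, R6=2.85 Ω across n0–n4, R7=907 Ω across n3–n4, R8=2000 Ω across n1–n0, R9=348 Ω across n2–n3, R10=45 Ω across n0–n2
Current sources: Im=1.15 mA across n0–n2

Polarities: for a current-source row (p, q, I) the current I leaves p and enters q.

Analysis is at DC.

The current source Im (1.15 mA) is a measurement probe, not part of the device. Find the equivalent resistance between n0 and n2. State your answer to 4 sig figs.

Element admittances at DC:
  Y(R1) = 0.3205 S between n3,n2
  Y(R2) = 0.0003774 S between n4,n1
  Y(R3) = 0.5917 S between n4,n0
  Y(R4) = 0.003774 S between n2,n4
  Y(R5) = 0.02865 S between n3,n1
  Y(R6) = 0.3509 S between n0,n4
  Y(R7) = 0.001103 S between n3,n4
  Y(R8) = 0.0005000 S between n1,n0
  Y(R9) = 0.002874 S between n2,n3
  Y(R10) = 0.02222 S between n0,n2
  Im: injects 0.00115 A into n2 (from n0)
Assemble and solve the 4×4 MNA system:
  V(n1)=0.03974  V(n2)=0.04121  V(n3)=0.04096  V(n4)=0.0002275

R_eq = 35.83 Ω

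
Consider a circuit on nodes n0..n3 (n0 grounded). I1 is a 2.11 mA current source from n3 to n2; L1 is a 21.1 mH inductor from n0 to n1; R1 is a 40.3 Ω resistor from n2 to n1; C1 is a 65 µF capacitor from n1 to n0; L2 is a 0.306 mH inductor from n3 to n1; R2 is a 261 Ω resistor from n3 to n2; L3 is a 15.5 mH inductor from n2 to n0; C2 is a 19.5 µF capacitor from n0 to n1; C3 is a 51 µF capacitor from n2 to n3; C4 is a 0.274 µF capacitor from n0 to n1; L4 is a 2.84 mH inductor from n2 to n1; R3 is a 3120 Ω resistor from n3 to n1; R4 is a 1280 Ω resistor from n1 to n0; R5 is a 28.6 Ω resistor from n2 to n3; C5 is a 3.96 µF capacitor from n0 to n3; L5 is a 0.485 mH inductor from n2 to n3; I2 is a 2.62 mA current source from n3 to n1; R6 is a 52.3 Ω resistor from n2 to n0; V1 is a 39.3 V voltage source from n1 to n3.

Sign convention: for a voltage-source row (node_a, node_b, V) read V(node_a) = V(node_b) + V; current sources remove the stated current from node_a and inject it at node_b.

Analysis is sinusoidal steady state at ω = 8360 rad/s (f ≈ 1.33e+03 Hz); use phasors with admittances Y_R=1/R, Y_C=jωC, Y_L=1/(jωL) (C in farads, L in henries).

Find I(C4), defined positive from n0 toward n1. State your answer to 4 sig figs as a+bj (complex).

-0.002916-0.004070j A

Apply KCL at each of the 3 non-ground nodes and solve the resulting linear system.
Node n1: branches {L1, R1, C1, L2, C2, C4, L4, R3, R4, I2, V1} → V_1 = 1.777-1.273j
Node n2: branches {I1, R1, R2, L3, C3, L4, R5, L5, R6} → V_2 = -42.10-17.31j
Node n3: branches {I1, L2, R2, C3, R3, R5, C5, L5, I2, V1} → V_3 = -37.52-1.273j
Source currents: i(V1)=-2.670+15.56j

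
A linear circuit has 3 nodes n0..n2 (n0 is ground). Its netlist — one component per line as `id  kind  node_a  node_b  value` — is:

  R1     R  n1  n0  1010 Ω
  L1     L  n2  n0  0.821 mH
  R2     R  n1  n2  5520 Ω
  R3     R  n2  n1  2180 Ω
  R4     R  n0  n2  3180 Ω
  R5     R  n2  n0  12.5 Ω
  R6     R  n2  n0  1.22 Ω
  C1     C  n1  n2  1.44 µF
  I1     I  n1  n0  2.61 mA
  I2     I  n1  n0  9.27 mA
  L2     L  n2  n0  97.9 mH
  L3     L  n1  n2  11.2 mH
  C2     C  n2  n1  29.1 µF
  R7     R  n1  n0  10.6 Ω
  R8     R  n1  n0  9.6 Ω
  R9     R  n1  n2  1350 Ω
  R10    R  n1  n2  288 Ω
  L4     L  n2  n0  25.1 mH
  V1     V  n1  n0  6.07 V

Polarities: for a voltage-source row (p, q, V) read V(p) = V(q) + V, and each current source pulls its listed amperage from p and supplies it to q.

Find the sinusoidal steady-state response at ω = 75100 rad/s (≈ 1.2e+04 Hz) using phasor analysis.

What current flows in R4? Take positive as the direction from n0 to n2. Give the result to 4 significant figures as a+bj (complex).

Apply KCL at each of the 2 non-ground nodes and solve the resulting linear system.
Node n1: branches {R1, R2, R3, C1, I1, I2, L3, C2, R7, R8, R9, R10, V1} → V_1 = 6.070+0.000j
Node n2: branches {L1, R2, R3, R4, R5, R6, C1, L2, L3, C2, R9, R10, L4} → V_2 = 5.285+2.088j
Source currents: i(V1)=-6.014-1.790j

-0.001662-0.0006567j A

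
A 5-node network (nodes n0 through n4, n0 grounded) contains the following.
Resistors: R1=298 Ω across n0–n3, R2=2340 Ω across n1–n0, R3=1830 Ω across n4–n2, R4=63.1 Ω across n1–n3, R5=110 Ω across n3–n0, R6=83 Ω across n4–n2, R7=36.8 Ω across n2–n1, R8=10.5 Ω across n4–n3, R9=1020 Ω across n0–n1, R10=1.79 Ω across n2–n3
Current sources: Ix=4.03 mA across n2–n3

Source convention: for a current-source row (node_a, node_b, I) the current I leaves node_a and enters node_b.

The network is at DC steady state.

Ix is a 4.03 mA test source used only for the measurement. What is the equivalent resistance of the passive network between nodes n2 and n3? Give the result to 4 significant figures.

Element admittances at DC:
  Y(R1) = 0.003356 S between n0,n3
  Y(R2) = 0.0004274 S between n1,n0
  Y(R3) = 0.0005464 S between n4,n2
  Y(R4) = 0.01585 S between n1,n3
  Y(R5) = 0.009091 S between n3,n0
  Y(R6) = 0.01205 S between n4,n2
  Y(R7) = 0.02717 S between n2,n1
  Y(R8) = 0.09524 S between n4,n3
  Y(R9) = 0.0009804 S between n0,n1
  Y(R10) = 0.5587 S between n2,n3
  Ix: injects 0.00403 A into n3 (from n2)
Assemble and solve the 4×4 MNA system:
  V(n1)=-0.003828  V(n2)=-0.006512  V(n3)=0.0004330  V(n4)=-0.0003782

R_eq = 1.723 Ω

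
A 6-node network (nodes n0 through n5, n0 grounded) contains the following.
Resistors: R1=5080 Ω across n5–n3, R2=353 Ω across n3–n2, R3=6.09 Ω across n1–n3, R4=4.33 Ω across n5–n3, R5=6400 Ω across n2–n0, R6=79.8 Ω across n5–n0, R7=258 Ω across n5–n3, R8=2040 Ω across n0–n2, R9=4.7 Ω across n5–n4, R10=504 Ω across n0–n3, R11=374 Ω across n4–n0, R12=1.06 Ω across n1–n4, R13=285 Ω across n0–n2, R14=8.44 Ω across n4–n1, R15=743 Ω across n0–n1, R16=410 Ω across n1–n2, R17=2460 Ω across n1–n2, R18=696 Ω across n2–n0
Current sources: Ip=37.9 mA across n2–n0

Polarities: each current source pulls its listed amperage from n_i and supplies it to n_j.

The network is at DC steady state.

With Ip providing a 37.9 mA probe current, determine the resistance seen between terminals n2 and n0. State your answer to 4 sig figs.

MNA unknowns: 5 node voltages V₁..V_5
R1: Y=0.0001969 on G[5,3]
R2: Y=0.002833 on G[3,2]
R3: Y=0.1642 on G[1,3]
R4: Y=0.2309 on G[5,3]
R5: Y=0.0001563 on G[2,0]
R6: Y=0.01253 on G[5,0]
R7: Y=0.003876 on G[5,3]
R8: Y=0.0004902 on G[0,2]
R9: Y=0.2128 on G[5,4]
R10: Y=0.001984 on G[0,3]
R11: Y=0.002674 on G[4,0]
R12: Y=0.9434 on G[1,4]
R13: Y=0.003509 on G[0,2]
R14: Y=0.1185 on G[4,1]
R15: Y=0.001346 on G[0,1]
R16: Y=0.002439 on G[1,2]
R17: Y=0.0004065 on G[1,2]
R18: Y=0.001437 on G[2,0]
Ip: z[2]−=0.0379, z[0]+=0.0379
solve → V1=-0.9116, V2=-3.822, V3=-0.9112, V4=-0.9051, V5=-0.8836

R_eq = 100.8 Ω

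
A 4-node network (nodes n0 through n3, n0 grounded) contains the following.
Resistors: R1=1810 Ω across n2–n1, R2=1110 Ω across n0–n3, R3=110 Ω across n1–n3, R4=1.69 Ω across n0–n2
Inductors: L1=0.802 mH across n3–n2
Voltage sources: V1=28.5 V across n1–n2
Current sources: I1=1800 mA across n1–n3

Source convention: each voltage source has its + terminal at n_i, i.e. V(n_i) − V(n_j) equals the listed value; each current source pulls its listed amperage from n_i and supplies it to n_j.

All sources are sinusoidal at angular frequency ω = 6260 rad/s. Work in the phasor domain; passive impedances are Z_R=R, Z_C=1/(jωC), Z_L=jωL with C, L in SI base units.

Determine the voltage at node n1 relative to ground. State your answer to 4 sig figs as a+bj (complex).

28.50-0.01568j V

MNA unknowns: 3 node voltages V₁..V_3 plus 1 source current (V1)
R1: Y=0.0005525+0.000j on G[2,1]
R2: Y=0.0009009+0.000j on G[0,3]
R3: Y=0.009091+0.000j on G[1,3]
R4: Y=0.5917+0.000j on G[0,2]
L1: Y=0.000-0.1992j on G[3,2]
V1: row V1−V2=28.5, i_V1 at 1,2
I1: z[1]−=1.8, z[3]+=1.8
solve → V1=28.50-0.01568j, V2=-0.0007863-0.01568j, V3=0.5164+10.30j
aux → i_V1=-2.070+0.09374j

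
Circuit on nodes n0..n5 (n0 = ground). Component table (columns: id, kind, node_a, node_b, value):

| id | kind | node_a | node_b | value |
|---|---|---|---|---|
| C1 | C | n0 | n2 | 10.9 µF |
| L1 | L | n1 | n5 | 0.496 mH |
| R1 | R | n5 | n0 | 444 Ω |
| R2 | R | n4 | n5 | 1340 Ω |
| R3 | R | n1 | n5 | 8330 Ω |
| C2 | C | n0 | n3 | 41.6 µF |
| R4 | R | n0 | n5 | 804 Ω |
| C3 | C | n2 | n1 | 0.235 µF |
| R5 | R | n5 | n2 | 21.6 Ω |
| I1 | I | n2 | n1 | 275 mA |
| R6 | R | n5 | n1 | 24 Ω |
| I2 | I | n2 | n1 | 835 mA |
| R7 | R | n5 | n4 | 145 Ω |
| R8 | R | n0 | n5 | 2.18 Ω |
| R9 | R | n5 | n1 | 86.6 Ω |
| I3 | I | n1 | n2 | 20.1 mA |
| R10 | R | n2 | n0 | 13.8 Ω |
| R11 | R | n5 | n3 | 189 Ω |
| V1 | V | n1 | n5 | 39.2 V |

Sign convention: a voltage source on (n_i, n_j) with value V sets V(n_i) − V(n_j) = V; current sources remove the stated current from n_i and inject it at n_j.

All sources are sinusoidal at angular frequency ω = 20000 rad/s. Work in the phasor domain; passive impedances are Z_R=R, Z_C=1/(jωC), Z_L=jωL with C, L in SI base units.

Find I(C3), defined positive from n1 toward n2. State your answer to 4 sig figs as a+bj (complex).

0.01827+0.1991j A

Apply KCL at each of the 5 non-ground nodes and solve the resulting linear system.
Node n1: branches {L1, R3, C3, I1, R6, I2, R9, I3, V1} → V_1 = 41.18-0.04108j
Node n2: branches {C1, C3, R5, I1, I2, I3, R10} → V_2 = -1.191+3.847j
Node n3: branches {C2, R11} → V_3 = -0.0001813-0.01258j
Node n4: branches {R2, R7} → V_4 = 1.978-0.04108j
Node n5: branches {L1, R1, R2, R3, R4, R5, R6, R7, R8, R9, R11, V1} → V_5 = 1.978-0.04108j
Source currents: i(V1)=-1.019+3.752j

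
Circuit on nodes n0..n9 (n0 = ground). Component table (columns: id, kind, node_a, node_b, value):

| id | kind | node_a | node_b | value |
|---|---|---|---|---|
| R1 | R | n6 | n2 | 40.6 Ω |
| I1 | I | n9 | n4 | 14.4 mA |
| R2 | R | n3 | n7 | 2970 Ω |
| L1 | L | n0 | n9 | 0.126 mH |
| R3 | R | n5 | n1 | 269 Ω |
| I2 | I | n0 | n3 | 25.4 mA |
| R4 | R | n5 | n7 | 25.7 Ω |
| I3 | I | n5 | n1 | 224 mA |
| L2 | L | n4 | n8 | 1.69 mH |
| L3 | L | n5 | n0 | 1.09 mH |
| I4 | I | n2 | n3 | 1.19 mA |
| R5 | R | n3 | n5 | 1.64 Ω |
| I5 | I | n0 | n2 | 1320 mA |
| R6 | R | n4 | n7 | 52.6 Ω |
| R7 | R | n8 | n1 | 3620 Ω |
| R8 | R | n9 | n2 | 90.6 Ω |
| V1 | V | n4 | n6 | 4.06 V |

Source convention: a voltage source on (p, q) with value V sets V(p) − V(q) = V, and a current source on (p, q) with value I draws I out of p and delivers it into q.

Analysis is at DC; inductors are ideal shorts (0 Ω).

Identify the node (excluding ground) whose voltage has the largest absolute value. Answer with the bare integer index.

2

Element admittances at DC:
  Y(R1) = 0.02463 S between n6,n2
  I1: injects 0.0144 A into n4 (from n9)
  Y(R2) = 0.0003367 S between n3,n7
  L1: short n0↔n9 (DC inductor)
  Y(R3) = 0.003717 S between n5,n1
  I2: injects 0.0254 A into n3 (from n0)
  Y(R4) = 0.03891 S between n5,n7
  I3: injects 0.224 A into n1 (from n5)
  L2: short n4↔n8 (DC inductor)
  L3: short n5↔n0 (DC inductor)
  I4: injects 0.00119 A into n3 (from n2)
  Y(R5) = 0.6098 S between n3,n5
  I5: injects 1.32 A into n2 (from n0)
  Y(R6) = 0.01901 S between n4,n7
  Y(R7) = 0.0002762 S between n8,n1
  Y(R8) = 0.01104 S between n9,n2
  V1: constraint V(n4)−V(n6) = 4.06
Assemble and solve the 13×13 MNA system:
  V(n1)=59.34  V(n2)=66.60  V(n3)=0.05204  V(n4)=46.97  V(n5)=0.000  V(n6)=42.91  V(n7)=15.33  V(n8)=46.97  V(n9)=0.000
  i(L1)=-0.7207  i(L2)=-0.003418  i(L3)=0.6247  i(V1)=-0.5837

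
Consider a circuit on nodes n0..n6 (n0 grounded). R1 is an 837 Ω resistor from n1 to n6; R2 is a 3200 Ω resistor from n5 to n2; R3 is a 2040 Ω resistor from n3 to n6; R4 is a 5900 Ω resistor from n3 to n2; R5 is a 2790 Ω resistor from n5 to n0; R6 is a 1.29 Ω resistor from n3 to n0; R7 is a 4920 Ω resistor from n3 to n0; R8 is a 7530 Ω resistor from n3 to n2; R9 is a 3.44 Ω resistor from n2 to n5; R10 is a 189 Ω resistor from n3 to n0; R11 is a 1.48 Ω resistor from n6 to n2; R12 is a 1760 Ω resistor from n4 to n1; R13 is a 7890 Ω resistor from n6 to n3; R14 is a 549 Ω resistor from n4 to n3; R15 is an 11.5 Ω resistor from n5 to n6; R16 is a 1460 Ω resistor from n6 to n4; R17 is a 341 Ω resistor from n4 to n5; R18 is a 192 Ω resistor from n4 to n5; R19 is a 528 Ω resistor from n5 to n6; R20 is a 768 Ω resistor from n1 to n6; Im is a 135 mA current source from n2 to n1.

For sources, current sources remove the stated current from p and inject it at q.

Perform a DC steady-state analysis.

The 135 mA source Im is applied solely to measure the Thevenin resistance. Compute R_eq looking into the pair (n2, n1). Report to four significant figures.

Element admittances at DC:
  Y(R1) = 0.001195 S between n1,n6
  Y(R2) = 0.0003125 S between n5,n2
  Y(R3) = 0.0004902 S between n3,n6
  Y(R4) = 0.0001695 S between n3,n2
  Y(R5) = 0.0003584 S between n5,n0
  Y(R6) = 0.7752 S between n3,n0
  Y(R7) = 0.0002033 S between n3,n0
  Y(R8) = 0.0001328 S between n3,n2
  Y(R9) = 0.2907 S between n2,n5
  Y(R10) = 0.005291 S between n3,n0
  Y(R11) = 0.6757 S between n6,n2
  Y(R12) = 0.0005682 S between n4,n1
  Y(R13) = 0.0001267 S between n6,n3
  Y(R14) = 0.001821 S between n4,n3
  Y(R15) = 0.08696 S between n5,n6
  Y(R16) = 0.0006849 S between n6,n4
  Y(R17) = 0.002933 S between n4,n5
  Y(R18) = 0.005208 S between n4,n5
  Y(R19) = 0.001894 S between n5,n6
  Y(R20) = 0.001302 S between n1,n6
  Im: injects 0.135 A into n1 (from n2)
Assemble and solve the 6×6 MNA system:
  V(n1)=43.09  V(n2)=-1.566  V(n3)=0.0006766  V(n4)=1.027  V(n5)=-1.474  V(n6)=-1.407

R_eq = 330.8 Ω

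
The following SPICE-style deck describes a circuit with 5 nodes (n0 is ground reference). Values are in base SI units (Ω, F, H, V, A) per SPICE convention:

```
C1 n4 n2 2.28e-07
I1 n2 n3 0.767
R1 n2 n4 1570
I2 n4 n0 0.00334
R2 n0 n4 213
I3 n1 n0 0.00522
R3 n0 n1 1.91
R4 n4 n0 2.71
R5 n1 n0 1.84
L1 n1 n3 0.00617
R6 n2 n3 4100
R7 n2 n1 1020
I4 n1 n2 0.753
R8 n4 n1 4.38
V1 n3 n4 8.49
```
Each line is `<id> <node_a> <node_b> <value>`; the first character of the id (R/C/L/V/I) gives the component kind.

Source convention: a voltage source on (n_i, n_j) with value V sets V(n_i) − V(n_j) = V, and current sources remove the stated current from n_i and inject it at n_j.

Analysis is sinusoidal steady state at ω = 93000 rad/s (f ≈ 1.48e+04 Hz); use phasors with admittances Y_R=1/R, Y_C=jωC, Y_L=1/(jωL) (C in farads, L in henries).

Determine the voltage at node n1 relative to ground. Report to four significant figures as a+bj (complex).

Element admittances at ω=93000 rad/s:
  Y(C1) = 0.000+0.02120j S between n4,n2
  I1: injects 0.767 A into n3 (from n2)
  Y(R1) = 0.0006369+0.000j S between n2,n4
  I2: injects 0.00334 A into n0 (from n4)
  Y(R2) = 0.004695+0.000j S between n0,n4
  I3: injects 0.00522 A into n0 (from n1)
  Y(R3) = 0.5236+0.000j S between n0,n1
  Y(R4) = 0.3690+0.000j S between n4,n0
  Y(R5) = 0.5435+0.000j S between n1,n0
  Y(L1) = 0.000-0.001743j S between n1,n3
  Y(R6) = 0.0002439+0.000j S between n2,n3
  Y(R7) = 0.0009804+0.000j S between n2,n1
  I4: injects 0.753 A into n2 (from n1)
  Y(R8) = 0.2283+0.000j S between n4,n1
  V1: constraint V(n3)−V(n4) = 8.49
Assemble and solve the 5×5 MNA system:
  V(n1)=-0.3913-0.008596j  V(n2)=1.038+0.6509j  V(n3)=9.584+0.02454j  V(n4)=1.094+0.02454j
  i(V1)=0.7649+0.01754j

-0.3913-0.008596j V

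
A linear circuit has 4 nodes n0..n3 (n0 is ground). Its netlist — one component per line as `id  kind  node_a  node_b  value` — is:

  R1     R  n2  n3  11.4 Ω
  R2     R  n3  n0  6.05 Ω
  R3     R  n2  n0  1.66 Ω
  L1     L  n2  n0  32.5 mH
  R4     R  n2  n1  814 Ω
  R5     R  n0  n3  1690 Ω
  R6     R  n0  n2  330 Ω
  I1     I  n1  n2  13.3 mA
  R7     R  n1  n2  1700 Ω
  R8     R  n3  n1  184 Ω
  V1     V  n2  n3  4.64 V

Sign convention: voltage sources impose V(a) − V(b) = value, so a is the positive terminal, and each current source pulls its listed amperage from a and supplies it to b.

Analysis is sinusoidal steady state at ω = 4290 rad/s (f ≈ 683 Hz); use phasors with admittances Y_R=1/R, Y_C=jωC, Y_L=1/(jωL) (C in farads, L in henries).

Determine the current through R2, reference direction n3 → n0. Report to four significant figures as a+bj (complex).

-0.6020+0.001534j A

Element admittances at ω=4290 rad/s:
  Y(R1) = 0.08772+0.000j S between n2,n3
  Y(R2) = 0.1653+0.000j S between n3,n0
  Y(R3) = 0.6024+0.000j S between n2,n0
  Y(L1) = 0.000-0.007172j S between n2,n0
  Y(R4) = 0.001229+0.000j S between n2,n1
  Y(R5) = 0.0005917+0.000j S between n0,n3
  Y(R6) = 0.003030+0.000j S between n0,n2
  I1: injects 0.0133 A into n2 (from n1)
  Y(R7) = 0.0005882+0.000j S between n1,n2
  Y(R8) = 0.005435+0.000j S between n3,n1
  V1: constraint V(n2)−V(n3) = 4.64
Assemble and solve the 4×4 MNA system:
  V(n1)=-4.314+0.009278j  V(n2)=0.9978+0.009278j  V(n3)=-3.642+0.009278j
  i(V1)=-1.008+0.001539j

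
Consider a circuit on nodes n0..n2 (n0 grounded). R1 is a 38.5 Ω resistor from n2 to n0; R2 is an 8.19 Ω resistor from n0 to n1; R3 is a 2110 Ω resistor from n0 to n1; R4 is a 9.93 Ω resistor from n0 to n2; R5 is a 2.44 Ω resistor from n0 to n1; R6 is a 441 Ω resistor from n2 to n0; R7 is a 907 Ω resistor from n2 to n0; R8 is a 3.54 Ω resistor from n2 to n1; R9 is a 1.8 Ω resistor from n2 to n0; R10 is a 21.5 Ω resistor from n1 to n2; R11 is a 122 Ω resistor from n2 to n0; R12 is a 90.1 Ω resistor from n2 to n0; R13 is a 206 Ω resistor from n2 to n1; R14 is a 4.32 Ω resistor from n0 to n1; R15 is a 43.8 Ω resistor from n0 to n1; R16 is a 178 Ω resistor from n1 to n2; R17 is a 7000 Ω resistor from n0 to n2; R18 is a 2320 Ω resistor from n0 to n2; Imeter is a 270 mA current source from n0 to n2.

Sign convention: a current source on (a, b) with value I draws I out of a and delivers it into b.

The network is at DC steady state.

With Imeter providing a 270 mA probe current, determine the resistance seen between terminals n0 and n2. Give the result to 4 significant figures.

R_eq = 1.061 Ω

MNA unknowns: 2 node voltages V₁..V_2
R1: Y=0.02597 on G[2,0]
R2: Y=0.1221 on G[0,1]
R3: Y=0.0004739 on G[0,1]
R4: Y=0.1007 on G[0,2]
R5: Y=0.4098 on G[0,1]
R6: Y=0.002268 on G[2,0]
R7: Y=0.001103 on G[2,0]
R8: Y=0.2825 on G[2,1]
R9: Y=0.5556 on G[2,0]
R10: Y=0.04651 on G[1,2]
R11: Y=0.008197 on G[2,0]
R12: Y=0.01110 on G[2,0]
R13: Y=0.004854 on G[2,1]
R14: Y=0.2315 on G[0,1]
R15: Y=0.02283 on G[0,1]
R16: Y=0.005618 on G[1,2]
R17: Y=0.0001429 on G[0,2]
R18: Y=0.0004310 on G[0,2]
Imeter: z[0]−=0.27, z[2]+=0.27
solve → V1=0.08634, V2=0.2864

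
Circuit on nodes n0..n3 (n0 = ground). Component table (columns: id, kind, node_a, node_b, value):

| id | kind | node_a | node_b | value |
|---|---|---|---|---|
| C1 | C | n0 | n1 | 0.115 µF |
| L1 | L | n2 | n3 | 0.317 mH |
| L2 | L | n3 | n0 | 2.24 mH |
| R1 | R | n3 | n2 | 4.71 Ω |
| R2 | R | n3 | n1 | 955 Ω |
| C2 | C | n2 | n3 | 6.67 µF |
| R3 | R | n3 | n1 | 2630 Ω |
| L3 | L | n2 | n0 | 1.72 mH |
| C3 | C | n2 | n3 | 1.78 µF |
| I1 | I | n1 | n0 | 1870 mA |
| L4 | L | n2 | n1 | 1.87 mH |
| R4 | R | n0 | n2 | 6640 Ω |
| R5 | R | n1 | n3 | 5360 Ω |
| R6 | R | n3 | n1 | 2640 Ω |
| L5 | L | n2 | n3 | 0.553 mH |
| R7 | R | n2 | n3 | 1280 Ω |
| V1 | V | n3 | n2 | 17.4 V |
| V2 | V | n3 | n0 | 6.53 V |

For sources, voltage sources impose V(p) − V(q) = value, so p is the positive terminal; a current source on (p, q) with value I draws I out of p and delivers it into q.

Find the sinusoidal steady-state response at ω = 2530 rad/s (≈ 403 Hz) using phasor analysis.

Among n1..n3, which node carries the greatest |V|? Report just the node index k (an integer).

1

Element admittances at ω=2530 rad/s:
  Y(C1) = 0.000+0.0002909j S between n0,n1
  Y(L1) = 0.000-1.247j S between n2,n3
  Y(L2) = 0.000-0.1765j S between n3,n0
  Y(R1) = 0.2123+0.000j S between n3,n2
  Y(R2) = 0.001047+0.000j S between n3,n1
  Y(C2) = 0.000+0.01688j S between n2,n3
  Y(R3) = 0.0003802+0.000j S between n3,n1
  Y(L3) = 0.000-0.2298j S between n2,n0
  Y(C3) = 0.000+0.004503j S between n2,n3
  I1: injects 1.87 A into n0 (from n1)
  Y(L4) = 0.000-0.2114j S between n2,n1
  Y(R4) = 0.0001506+0.000j S between n0,n2
  Y(R5) = 0.0001866+0.000j S between n1,n3
  Y(R6) = 0.0003788+0.000j S between n3,n1
  Y(L5) = 0.000-0.7148j S between n2,n3
  Y(R7) = 0.0007813+0.000j S between n2,n3
  V1: constraint V(n3)−V(n2) = 17.4
  V2: constraint V(n3)−V(n0) = 6.53
Assemble and solve the 5×5 MNA system:
  V(n1)=-10.97-8.694j  V(n2)=-10.87+0.000j  V(n3)=6.530+0.000j
  i(V1)=-1.872+36.24j  i(V2)=-1.871-1.342j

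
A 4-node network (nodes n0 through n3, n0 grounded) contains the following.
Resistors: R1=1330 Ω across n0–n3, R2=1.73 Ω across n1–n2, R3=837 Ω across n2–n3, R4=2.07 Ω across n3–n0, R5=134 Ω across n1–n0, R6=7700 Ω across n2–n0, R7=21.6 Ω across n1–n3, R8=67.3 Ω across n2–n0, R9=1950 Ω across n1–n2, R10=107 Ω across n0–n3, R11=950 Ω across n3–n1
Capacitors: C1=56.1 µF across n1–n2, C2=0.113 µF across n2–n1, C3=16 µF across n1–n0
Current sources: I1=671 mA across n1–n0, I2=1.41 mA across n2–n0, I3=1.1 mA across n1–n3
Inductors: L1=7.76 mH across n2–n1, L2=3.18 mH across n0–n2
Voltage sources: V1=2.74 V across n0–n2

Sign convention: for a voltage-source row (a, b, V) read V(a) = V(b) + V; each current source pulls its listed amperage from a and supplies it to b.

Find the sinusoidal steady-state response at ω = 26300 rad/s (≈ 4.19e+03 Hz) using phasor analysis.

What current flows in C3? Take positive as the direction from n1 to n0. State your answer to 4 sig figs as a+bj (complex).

Element admittances at ω=26300 rad/s:
  Y(R1) = 0.0007519+0.000j S between n0,n3
  Y(R2) = 0.5780+0.000j S between n1,n2
  Y(C1) = 0.000+1.475j S between n1,n2
  I1: injects 0.671 A into n0 (from n1)
  I2: injects 0.00141 A into n0 (from n2)
  Y(R3) = 0.001195+0.000j S between n2,n3
  Y(R4) = 0.4831+0.000j S between n3,n0
  Y(L1) = 0.000-0.004900j S between n2,n1
  Y(R5) = 0.007463+0.000j S between n1,n0
  Y(R6) = 0.0001299+0.000j S between n2,n0
  I3: injects 0.0011 A into n3 (from n1)
  Y(R7) = 0.04630+0.000j S between n1,n3
  Y(R8) = 0.01486+0.000j S between n2,n0
  Y(R9) = 0.0005128+0.000j S between n1,n2
  Y(C2) = 0.000+0.002972j S between n2,n1
  Y(R10) = 0.009346+0.000j S between n0,n3
  Y(C3) = 0.000+0.4208j S between n1,n0
  Y(R11) = 0.001053+0.000j S between n3,n1
  Y(L2) = 0.000-0.01196j S between n0,n2
  V1: constraint V(n0)−V(n2) = 2.74
Assemble and solve the 4×4 MNA system:
  V(n1)=-2.276+0.4357j  V(n2)=-2.740+0.000j  V(n3)=-0.2029+0.03808j
  i(V1)=0.3309-0.9030j

-0.1833-0.9578j A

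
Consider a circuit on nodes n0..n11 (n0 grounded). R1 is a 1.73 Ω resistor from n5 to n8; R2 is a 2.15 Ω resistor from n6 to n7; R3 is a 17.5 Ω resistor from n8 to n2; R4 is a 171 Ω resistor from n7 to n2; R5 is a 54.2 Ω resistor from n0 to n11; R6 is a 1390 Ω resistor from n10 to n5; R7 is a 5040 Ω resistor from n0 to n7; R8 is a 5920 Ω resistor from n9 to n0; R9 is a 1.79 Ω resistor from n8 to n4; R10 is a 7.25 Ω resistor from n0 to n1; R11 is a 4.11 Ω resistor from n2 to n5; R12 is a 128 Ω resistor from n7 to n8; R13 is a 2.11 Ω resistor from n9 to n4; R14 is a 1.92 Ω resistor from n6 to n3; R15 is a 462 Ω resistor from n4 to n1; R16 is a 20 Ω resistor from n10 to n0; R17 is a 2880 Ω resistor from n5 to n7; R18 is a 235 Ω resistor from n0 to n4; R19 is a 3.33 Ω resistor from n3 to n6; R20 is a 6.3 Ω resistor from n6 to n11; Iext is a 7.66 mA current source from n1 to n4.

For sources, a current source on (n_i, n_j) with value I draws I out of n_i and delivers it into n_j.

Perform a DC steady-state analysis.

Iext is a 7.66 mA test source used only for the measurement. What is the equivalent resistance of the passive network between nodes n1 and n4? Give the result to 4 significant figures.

MNA unknowns: 11 node voltages V₁..V_11
R1: Y=0.5780 on G[5,8]
R2: Y=0.4651 on G[6,7]
R3: Y=0.05714 on G[8,2]
R4: Y=0.005848 on G[7,2]
R5: Y=0.01845 on G[0,11]
R6: Y=0.0007194 on G[10,5]
R7: Y=0.0001984 on G[0,7]
R8: Y=0.0001689 on G[9,0]
R9: Y=0.5587 on G[8,4]
R10: Y=0.1379 on G[0,1]
R11: Y=0.2433 on G[2,5]
R12: Y=0.007812 on G[7,8]
R13: Y=0.4739 on G[9,4]
R14: Y=0.5208 on G[6,3]
R15: Y=0.002165 on G[4,1]
R16: Y=0.05000 on G[10,0]
R17: Y=0.0003472 on G[5,7]
R18: Y=0.004255 on G[0,4]
R19: Y=0.3003 on G[3,6]
R20: Y=0.1587 on G[6,11]
Iext: z[1]−=0.00766, z[4]+=0.00766
solve → V1=-0.04670, V2=0.5017, V3=0.2269, V4=0.5166, V5=0.5064, V6=0.2269, V7=0.2349, V8=0.5091, V9=0.5164, V10=0.007182, V11=0.2032

R_eq = 73.53 Ω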